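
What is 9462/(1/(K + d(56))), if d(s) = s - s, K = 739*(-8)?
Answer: -55939344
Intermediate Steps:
K = -5912
d(s) = 0
9462/(1/(K + d(56))) = 9462/(1/(-5912 + 0)) = 9462/(1/(-5912)) = 9462/(-1/5912) = 9462*(-5912) = -55939344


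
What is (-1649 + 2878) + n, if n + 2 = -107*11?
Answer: 50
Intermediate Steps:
n = -1179 (n = -2 - 107*11 = -2 - 1177 = -1179)
(-1649 + 2878) + n = (-1649 + 2878) - 1179 = 1229 - 1179 = 50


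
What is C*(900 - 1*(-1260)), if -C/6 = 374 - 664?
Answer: 3758400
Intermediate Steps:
C = 1740 (C = -6*(374 - 664) = -6*(-290) = 1740)
C*(900 - 1*(-1260)) = 1740*(900 - 1*(-1260)) = 1740*(900 + 1260) = 1740*2160 = 3758400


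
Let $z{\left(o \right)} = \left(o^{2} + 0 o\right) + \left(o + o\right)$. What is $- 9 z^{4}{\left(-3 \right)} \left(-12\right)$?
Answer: $8748$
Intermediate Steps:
$z{\left(o \right)} = o^{2} + 2 o$ ($z{\left(o \right)} = \left(o^{2} + 0\right) + 2 o = o^{2} + 2 o$)
$- 9 z^{4}{\left(-3 \right)} \left(-12\right) = - 9 \left(- 3 \left(2 - 3\right)\right)^{4} \left(-12\right) = - 9 \left(\left(-3\right) \left(-1\right)\right)^{4} \left(-12\right) = - 9 \cdot 3^{4} \left(-12\right) = \left(-9\right) 81 \left(-12\right) = \left(-729\right) \left(-12\right) = 8748$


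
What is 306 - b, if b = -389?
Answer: 695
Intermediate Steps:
306 - b = 306 - 1*(-389) = 306 + 389 = 695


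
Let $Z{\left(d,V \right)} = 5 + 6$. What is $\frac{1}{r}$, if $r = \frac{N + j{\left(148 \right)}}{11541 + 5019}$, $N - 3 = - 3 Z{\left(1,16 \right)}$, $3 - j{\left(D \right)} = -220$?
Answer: $\frac{16560}{193} \approx 85.803$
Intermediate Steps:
$j{\left(D \right)} = 223$ ($j{\left(D \right)} = 3 - -220 = 3 + 220 = 223$)
$Z{\left(d,V \right)} = 11$
$N = -30$ ($N = 3 - 33 = -30$)
$r = \frac{193}{16560}$ ($r = \frac{-30 + 223}{11541 + 5019} = \frac{193}{16560} \approx 0.011655$)
$\frac{1}{r} = \frac{1}{\frac{193}{16560}} = \frac{16560}{193}$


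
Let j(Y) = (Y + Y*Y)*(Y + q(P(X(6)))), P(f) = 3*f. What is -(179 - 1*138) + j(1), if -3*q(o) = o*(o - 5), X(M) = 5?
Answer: -139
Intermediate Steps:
q(o) = -o*(-5 + o)/3 (q(o) = -o*(o - 5)/3 = -o*(-5 + o)/3)
j(Y) = (-50 + Y)*(Y + Y²) (j(Y) = (Y + Y*Y)*(Y + (3*5)*(5 - 3*5)/3) = (Y + Y²)*(Y + (⅓)*15*(5 - 1*15)) = (Y + Y²)*(Y + (⅓)*15*(5 - 15)) = (Y + Y²)*(Y + (⅓)*15*(-10)) = (Y + Y²)*(Y - 50) = (Y + Y²)*(-50 + Y) = (-50 + Y)*(Y + Y²))
-(179 - 1*138) + j(1) = -(179 - 1*138) + 1*(-50 + 1² - 49*1) = -(179 - 138) + 1*(-50 + 1 - 49) = -1*41 + 1*(-98) = -41 - 98 = -139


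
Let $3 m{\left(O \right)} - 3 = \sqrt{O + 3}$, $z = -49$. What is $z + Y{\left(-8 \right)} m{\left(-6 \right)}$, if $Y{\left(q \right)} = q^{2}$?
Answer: $15 + \frac{64 i \sqrt{3}}{3} \approx 15.0 + 36.95 i$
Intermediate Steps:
$m{\left(O \right)} = 1 + \frac{\sqrt{3 + O}}{3}$ ($m{\left(O \right)} = 1 + \frac{\sqrt{O + 3}}{3} = 1 + \frac{\sqrt{3 + O}}{3}$)
$z + Y{\left(-8 \right)} m{\left(-6 \right)} = -49 + \left(-8\right)^{2} \left(1 + \frac{\sqrt{3 - 6}}{3}\right) = -49 + 64 \left(1 + \frac{\sqrt{-3}}{3}\right) = -49 + 64 \left(1 + \frac{i \sqrt{3}}{3}\right) = -49 + \left(64 + \frac{64 i \sqrt{3}}{3}\right) = 15 + \frac{64 i \sqrt{3}}{3}$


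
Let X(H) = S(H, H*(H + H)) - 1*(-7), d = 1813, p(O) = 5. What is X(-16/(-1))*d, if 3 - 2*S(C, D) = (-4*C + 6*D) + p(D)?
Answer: -2715874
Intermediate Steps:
S(C, D) = -1 - 3*D + 2*C (S(C, D) = 3/2 - ((-4*C + 6*D) + 5)/2 = 3/2 - (5 - 4*C + 6*D)/2 = 3/2 + (-5/2 - 3*D + 2*C) = -1 - 3*D + 2*C)
X(H) = 6 - 6*H² + 2*H (X(H) = (-1 - 3*H*(H + H) + 2*H) - 1*(-7) = (-1 - 3*H*2*H + 2*H) + 7 = (-1 - 6*H² + 2*H) + 7 = 6 - 6*H² + 2*H)
X(-16/(-1))*d = (6 - 6*(-16/(-1))² + 2*(-16/(-1)))*1813 = (6 - 6*(-16*(-1))² + 2*(-16*(-1)))*1813 = (6 - 6*16² + 2*16)*1813 = (6 - 6*256 + 32)*1813 = (6 - 1536 + 32)*1813 = -1498*1813 = -2715874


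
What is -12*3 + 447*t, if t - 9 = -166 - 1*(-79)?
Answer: -34902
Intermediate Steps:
t = -78 (t = 9 + (-166 - 1*(-79)) = 9 + (-166 + 79) = 9 - 87 = -78)
-12*3 + 447*t = -12*3 + 447*(-78) = -36 - 34866 = -34902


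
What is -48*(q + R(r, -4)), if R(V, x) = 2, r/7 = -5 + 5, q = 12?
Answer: -672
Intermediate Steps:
r = 0 (r = 7*(-5 + 5) = 7*0 = 0)
-48*(q + R(r, -4)) = -48*(12 + 2) = -48*14 = -672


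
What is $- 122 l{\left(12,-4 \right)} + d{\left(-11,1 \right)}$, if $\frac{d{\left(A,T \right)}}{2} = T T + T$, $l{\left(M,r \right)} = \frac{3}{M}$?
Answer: $- \frac{53}{2} \approx -26.5$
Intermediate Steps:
$d{\left(A,T \right)} = 2 T + 2 T^{2}$ ($d{\left(A,T \right)} = 2 \left(T T + T\right) = 2 \left(T^{2} + T\right) = 2 \left(T + T^{2}\right) = 2 T + 2 T^{2}$)
$- 122 l{\left(12,-4 \right)} + d{\left(-11,1 \right)} = - 122 \cdot \frac{3}{12} + 2 \cdot 1 \left(1 + 1\right) = - 122 \cdot 3 \cdot \frac{1}{12} + 2 \cdot 1 \cdot 2 = \left(-122\right) \frac{1}{4} + 4 = - \frac{61}{2} + 4 = - \frac{53}{2}$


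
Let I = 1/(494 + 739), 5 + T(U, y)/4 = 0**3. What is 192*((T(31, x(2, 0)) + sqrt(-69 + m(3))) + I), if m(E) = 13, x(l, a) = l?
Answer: -1578176/411 + 384*I*sqrt(14) ≈ -3839.8 + 1436.8*I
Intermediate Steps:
T(U, y) = -20 (T(U, y) = -20 + 4*0**3 = -20 + 4*0 = -20 + 0 = -20)
I = 1/1233 ≈ 0.00081103
192*((T(31, x(2, 0)) + sqrt(-69 + m(3))) + I) = 192*((-20 + sqrt(-69 + 13)) + 1/1233) = 192*((-20 + sqrt(-56)) + 1/1233) = 192*((-20 + 2*I*sqrt(14)) + 1/1233) = 192*(-24659/1233 + 2*I*sqrt(14)) = -1578176/411 + 384*I*sqrt(14)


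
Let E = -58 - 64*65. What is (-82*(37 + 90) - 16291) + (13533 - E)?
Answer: -8954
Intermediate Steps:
E = -4218 (E = -58 - 4160 = -4218)
(-82*(37 + 90) - 16291) + (13533 - E) = (-82*(37 + 90) - 16291) + (13533 - 1*(-4218)) = (-82*127 - 16291) + (13533 + 4218) = (-10414 - 16291) + 17751 = -26705 + 17751 = -8954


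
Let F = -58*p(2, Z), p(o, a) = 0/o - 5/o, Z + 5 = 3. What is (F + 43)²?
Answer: 35344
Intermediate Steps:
Z = -2 (Z = -5 + 3 = -2)
p(o, a) = -5/o (p(o, a) = 0 - 5/o = -5/o)
F = 145 (F = -(-290)/2 = -58*(-5/2) = 145)
(F + 43)² = (145 + 43)² = 188² = 35344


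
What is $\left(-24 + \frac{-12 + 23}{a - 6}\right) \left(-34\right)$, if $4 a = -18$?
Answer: $\frac{17884}{21} \approx 851.62$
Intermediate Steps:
$a = - \frac{9}{2}$ ($a = \frac{1}{4} \left(-18\right) = - \frac{9}{2} \approx -4.5$)
$\left(-24 + \frac{-12 + 23}{a - 6}\right) \left(-34\right) = \left(-24 + \frac{-12 + 23}{- \frac{9}{2} - 6}\right) \left(-34\right) = \left(-24 + \frac{11}{- \frac{21}{2}}\right) \left(-34\right) = \left(-24 + 11 \left(- \frac{2}{21}\right)\right) \left(-34\right) = \left(-24 - \frac{22}{21}\right) \left(-34\right) = \left(- \frac{526}{21}\right) \left(-34\right) = \frac{17884}{21}$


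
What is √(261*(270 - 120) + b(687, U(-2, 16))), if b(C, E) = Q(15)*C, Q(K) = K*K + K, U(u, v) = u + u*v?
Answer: 3*√22670 ≈ 451.70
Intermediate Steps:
Q(K) = K + K² (Q(K) = K² + K = K + K²)
b(C, E) = 240*C (b(C, E) = (15*(1 + 15))*C = (15*16)*C = 240*C)
√(261*(270 - 120) + b(687, U(-2, 16))) = √(261*(270 - 120) + 240*687) = √(261*150 + 164880) = √(39150 + 164880) = √204030 = 3*√22670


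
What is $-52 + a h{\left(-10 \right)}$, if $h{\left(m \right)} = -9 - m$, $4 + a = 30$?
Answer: $-26$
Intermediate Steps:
$a = 26$ ($a = -4 + 30 = 26$)
$-52 + a h{\left(-10 \right)} = -52 + 26 \left(-9 - -10\right) = -52 + 26 \left(-9 + 10\right) = -52 + 26 \cdot 1 = -52 + 26 = -26$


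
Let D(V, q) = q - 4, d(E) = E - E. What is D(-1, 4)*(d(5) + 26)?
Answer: 0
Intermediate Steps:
d(E) = 0
D(V, q) = -4 + q
D(-1, 4)*(d(5) + 26) = (-4 + 4)*(0 + 26) = 0*26 = 0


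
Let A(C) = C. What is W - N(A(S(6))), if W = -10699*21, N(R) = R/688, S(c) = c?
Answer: -77289579/344 ≈ -2.2468e+5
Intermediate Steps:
N(R) = R/688 (N(R) = R*(1/688) = R/688)
W = -224679
W - N(A(S(6))) = -224679 - 6/688 = -224679 - 1*3/344 = -224679 - 3/344 = -77289579/344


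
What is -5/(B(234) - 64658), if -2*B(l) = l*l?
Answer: 5/92036 ≈ 5.4327e-5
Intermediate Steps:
B(l) = -l**2/2 (B(l) = -l*l/2 = -l**2/2)
-5/(B(234) - 64658) = -5/(-1/2*234**2 - 64658) = -5/(-1/2*54756 - 64658) = -5/(-27378 - 64658) = -5/(-92036) = -5*(-1/92036) = 5/92036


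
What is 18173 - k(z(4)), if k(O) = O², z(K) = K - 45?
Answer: 16492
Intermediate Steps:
z(K) = -45 + K
18173 - k(z(4)) = 18173 - (-45 + 4)² = 18173 - 1*(-41)² = 18173 - 1*1681 = 18173 - 1681 = 16492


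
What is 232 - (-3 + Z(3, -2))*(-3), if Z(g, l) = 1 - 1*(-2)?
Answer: 232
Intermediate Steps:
Z(g, l) = 3 (Z(g, l) = 1 + 2 = 3)
232 - (-3 + Z(3, -2))*(-3) = 232 - (-3 + 3)*(-3) = 232 - 0*(-3) = 232 - 1*0 = 232 + 0 = 232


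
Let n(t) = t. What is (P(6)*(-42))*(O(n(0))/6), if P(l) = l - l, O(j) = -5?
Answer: 0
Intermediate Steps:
P(l) = 0
(P(6)*(-42))*(O(n(0))/6) = (0*(-42))*(-5/6) = 0*(-5*⅙) = 0*(-⅚) = 0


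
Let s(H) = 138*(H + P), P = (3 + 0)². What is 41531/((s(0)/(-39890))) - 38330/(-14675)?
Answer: -2431160797739/1822635 ≈ -1.3339e+6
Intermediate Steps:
P = 9 (P = 3² = 9)
s(H) = 1242 + 138*H (s(H) = 138*(H + 9) = 138*(9 + H) = 1242 + 138*H)
41531/((s(0)/(-39890))) - 38330/(-14675) = 41531/(((1242 + 138*0)/(-39890))) - 38330/(-14675) = 41531/(((1242 + 0)*(-1/39890))) - 38330*(-1/14675) = 41531/((1242*(-1/39890))) + 7666/2935 = 41531/(-621/19945) + 7666/2935 = 41531*(-19945/621) + 7666/2935 = -828335795/621 + 7666/2935 = -2431160797739/1822635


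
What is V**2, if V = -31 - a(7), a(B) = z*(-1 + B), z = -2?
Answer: 361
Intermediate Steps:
a(B) = 2 - 2*B (a(B) = -2*(-1 + B) = 2 - 2*B)
V = -19 (V = -31 - (2 - 2*7) = -31 - (2 - 14) = -31 - 1*(-12) = -31 + 12 = -19)
V**2 = (-19)**2 = 361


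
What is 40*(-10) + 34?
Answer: -366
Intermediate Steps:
40*(-10) + 34 = -400 + 34 = -366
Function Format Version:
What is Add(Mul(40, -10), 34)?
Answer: -366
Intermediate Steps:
Add(Mul(40, -10), 34) = Add(-400, 34) = -366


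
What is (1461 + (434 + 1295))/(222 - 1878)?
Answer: -1595/828 ≈ -1.9263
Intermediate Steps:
(1461 + (434 + 1295))/(222 - 1878) = (1461 + 1729)/(-1656) = 3190*(-1/1656) = -1595/828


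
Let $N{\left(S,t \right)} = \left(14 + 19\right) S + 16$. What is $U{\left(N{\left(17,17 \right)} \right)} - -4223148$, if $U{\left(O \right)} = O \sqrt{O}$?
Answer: $4223148 + 577 \sqrt{577} \approx 4.237 \cdot 10^{6}$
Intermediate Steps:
$N{\left(S,t \right)} = 16 + 33 S$ ($N{\left(S,t \right)} = 33 S + 16 = 16 + 33 S$)
$U{\left(O \right)} = O^{\frac{3}{2}}$
$U{\left(N{\left(17,17 \right)} \right)} - -4223148 = \left(16 + 33 \cdot 17\right)^{\frac{3}{2}} - -4223148 = \left(16 + 561\right)^{\frac{3}{2}} + 4223148 = 577^{\frac{3}{2}} + 4223148 = 577 \sqrt{577} + 4223148 = 4223148 + 577 \sqrt{577}$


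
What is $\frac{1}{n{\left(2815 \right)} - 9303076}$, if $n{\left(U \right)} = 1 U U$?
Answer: $- \frac{1}{1378851} \approx -7.2524 \cdot 10^{-7}$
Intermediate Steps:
$n{\left(U \right)} = U^{2}$ ($n{\left(U \right)} = U U = U^{2}$)
$\frac{1}{n{\left(2815 \right)} - 9303076} = \frac{1}{2815^{2} - 9303076} = \frac{1}{7924225 - 9303076} = \frac{1}{-1378851} = - \frac{1}{1378851}$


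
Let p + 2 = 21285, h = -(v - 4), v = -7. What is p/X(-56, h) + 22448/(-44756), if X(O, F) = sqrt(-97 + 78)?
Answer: -5612/11189 - 21283*I*sqrt(19)/19 ≈ -0.50156 - 4882.7*I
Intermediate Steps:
h = 11 (h = -(-7 - 4) = -1*(-11) = 11)
p = 21283 (p = -2 + 21285 = 21283)
X(O, F) = I*sqrt(19) (X(O, F) = sqrt(-19) = I*sqrt(19))
p/X(-56, h) + 22448/(-44756) = 21283/((I*sqrt(19))) + 22448/(-44756) = 21283*(-I*sqrt(19)/19) + 22448*(-1/44756) = -21283*I*sqrt(19)/19 - 5612/11189 = -5612/11189 - 21283*I*sqrt(19)/19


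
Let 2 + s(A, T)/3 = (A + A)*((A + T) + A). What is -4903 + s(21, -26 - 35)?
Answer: -7303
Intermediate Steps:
s(A, T) = -6 + 6*A*(T + 2*A) (s(A, T) = -6 + 3*((A + A)*((A + T) + A)) = -6 + 3*((2*A)*(T + 2*A)) = -6 + 3*(2*A*(T + 2*A)) = -6 + 6*A*(T + 2*A))
-4903 + s(21, -26 - 35) = -4903 + (-6 + 12*21² + 6*21*(-26 - 35)) = -4903 + (-6 + 12*441 + 6*21*(-61)) = -4903 + (-6 + 5292 - 7686) = -4903 - 2400 = -7303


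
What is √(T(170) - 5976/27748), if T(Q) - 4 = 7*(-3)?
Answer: I*√828437351/6937 ≈ 4.1491*I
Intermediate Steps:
T(Q) = -17 (T(Q) = 4 + 7*(-3) = 4 - 21 = -17)
√(T(170) - 5976/27748) = √(-17 - 5976/27748) = √(-17 - 5976*1/27748) = √(-17 - 1494/6937) = √(-119423/6937) = I*√828437351/6937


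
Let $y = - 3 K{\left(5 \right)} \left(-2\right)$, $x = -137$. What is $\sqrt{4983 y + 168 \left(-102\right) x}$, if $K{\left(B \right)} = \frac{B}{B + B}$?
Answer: $3 \sqrt{262509} \approx 1537.1$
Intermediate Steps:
$K{\left(B \right)} = \frac{1}{2}$ ($K{\left(B \right)} = \frac{B}{2 B} = \frac{1}{2 B} B = \frac{1}{2}$)
$y = 3$ ($y = \left(-3\right) \frac{1}{2} \left(-2\right) = \left(- \frac{3}{2}\right) \left(-2\right) = 3$)
$\sqrt{4983 y + 168 \left(-102\right) x} = \sqrt{4983 \cdot 3 + 168 \left(-102\right) \left(-137\right)} = \sqrt{14949 - -2347632} = \sqrt{14949 + 2347632} = \sqrt{2362581} = 3 \sqrt{262509}$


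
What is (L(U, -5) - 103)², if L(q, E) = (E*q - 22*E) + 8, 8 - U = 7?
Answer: 100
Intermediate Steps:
U = 1 (U = 8 - 1*7 = 8 - 7 = 1)
L(q, E) = 8 - 22*E + E*q (L(q, E) = (-22*E + E*q) + 8 = 8 - 22*E + E*q)
(L(U, -5) - 103)² = ((8 - 22*(-5) - 5*1) - 103)² = ((8 + 110 - 5) - 103)² = (113 - 103)² = 10² = 100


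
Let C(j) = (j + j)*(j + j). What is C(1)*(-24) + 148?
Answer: 52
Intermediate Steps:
C(j) = 4*j² (C(j) = (2*j)*(2*j) = 4*j²)
C(1)*(-24) + 148 = (4*1²)*(-24) + 148 = (4*1)*(-24) + 148 = 4*(-24) + 148 = -96 + 148 = 52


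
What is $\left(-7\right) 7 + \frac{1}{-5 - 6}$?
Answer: $- \frac{540}{11} \approx -49.091$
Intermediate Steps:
$\left(-7\right) 7 + \frac{1}{-5 - 6} = -49 + \frac{1}{-5 - 6} = -49 + \frac{1}{-11} = -49 - \frac{1}{11} = - \frac{540}{11}$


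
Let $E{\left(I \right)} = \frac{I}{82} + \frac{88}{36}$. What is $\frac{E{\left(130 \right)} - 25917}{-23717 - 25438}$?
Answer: $\frac{9561886}{18138195} \approx 0.52717$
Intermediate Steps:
$E{\left(I \right)} = \frac{22}{9} + \frac{I}{82}$ ($E{\left(I \right)} = I \frac{1}{82} + 88 \cdot \frac{1}{36} = \frac{I}{82} + \frac{22}{9} = \frac{22}{9} + \frac{I}{82}$)
$\frac{E{\left(130 \right)} - 25917}{-23717 - 25438} = \frac{\left(\frac{22}{9} + \frac{1}{82} \cdot 130\right) - 25917}{-23717 - 25438} = \frac{\left(\frac{22}{9} + \frac{65}{41}\right) - 25917}{-49155} = \left(\frac{1487}{369} - 25917\right) \left(- \frac{1}{49155}\right) = \left(- \frac{9561886}{369}\right) \left(- \frac{1}{49155}\right) = \frac{9561886}{18138195}$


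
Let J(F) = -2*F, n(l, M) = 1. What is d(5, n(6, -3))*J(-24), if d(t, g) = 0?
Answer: 0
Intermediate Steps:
d(5, n(6, -3))*J(-24) = 0*(-2*(-24)) = 0*48 = 0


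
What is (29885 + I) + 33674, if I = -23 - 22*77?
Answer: 61842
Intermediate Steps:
I = -1717 (I = -23 - 1694 = -1717)
(29885 + I) + 33674 = (29885 - 1717) + 33674 = 28168 + 33674 = 61842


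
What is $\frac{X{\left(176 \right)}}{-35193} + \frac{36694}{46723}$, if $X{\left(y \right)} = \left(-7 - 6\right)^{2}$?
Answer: $\frac{1283475755}{1644322539} \approx 0.78055$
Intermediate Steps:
$X{\left(y \right)} = 169$ ($X{\left(y \right)} = \left(-13\right)^{2} = 169$)
$\frac{X{\left(176 \right)}}{-35193} + \frac{36694}{46723} = \frac{169}{-35193} + \frac{36694}{46723} = 169 \left(- \frac{1}{35193}\right) + 36694 \cdot \frac{1}{46723} = - \frac{169}{35193} + \frac{36694}{46723} = \frac{1283475755}{1644322539}$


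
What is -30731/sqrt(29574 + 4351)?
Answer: -30731*sqrt(1357)/6785 ≈ -166.85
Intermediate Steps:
-30731/sqrt(29574 + 4351) = -30731*sqrt(1357)/6785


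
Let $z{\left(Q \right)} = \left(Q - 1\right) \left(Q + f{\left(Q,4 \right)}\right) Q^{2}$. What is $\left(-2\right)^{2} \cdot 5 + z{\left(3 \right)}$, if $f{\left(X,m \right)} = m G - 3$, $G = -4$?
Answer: $-268$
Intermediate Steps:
$f{\left(X,m \right)} = -3 - 4 m$ ($f{\left(X,m \right)} = m \left(-4\right) - 3 = - 4 m - 3 = -3 - 4 m$)
$z{\left(Q \right)} = Q^{2} \left(-1 + Q\right) \left(-19 + Q\right)$ ($z{\left(Q \right)} = \left(Q - 1\right) \left(Q - 19\right) Q^{2} = \left(-1 + Q\right) \left(Q - 19\right) Q^{2} = \left(-1 + Q\right) \left(-19 + Q\right) Q^{2} = Q^{2} \left(-1 + Q\right) \left(-19 + Q\right)$)
$\left(-2\right)^{2} \cdot 5 + z{\left(3 \right)} = \left(-2\right)^{2} \cdot 5 + 3^{2} \left(19 + 3^{2} - 60\right) = 4 \cdot 5 + 9 \left(19 + 9 - 60\right) = 20 + 9 \left(-32\right) = 20 - 288 = -268$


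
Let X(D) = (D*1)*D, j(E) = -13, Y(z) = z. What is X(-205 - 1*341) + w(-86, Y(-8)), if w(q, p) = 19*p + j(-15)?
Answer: 297951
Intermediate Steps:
X(D) = D² (X(D) = D*D = D²)
w(q, p) = -13 + 19*p (w(q, p) = 19*p - 13 = -13 + 19*p)
X(-205 - 1*341) + w(-86, Y(-8)) = (-205 - 1*341)² + (-13 + 19*(-8)) = (-205 - 341)² + (-13 - 152) = (-546)² - 165 = 298116 - 165 = 297951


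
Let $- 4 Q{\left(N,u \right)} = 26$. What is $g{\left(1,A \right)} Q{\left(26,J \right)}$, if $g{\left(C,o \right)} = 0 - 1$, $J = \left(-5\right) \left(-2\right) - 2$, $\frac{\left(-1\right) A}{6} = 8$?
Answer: $\frac{13}{2} \approx 6.5$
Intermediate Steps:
$A = -48$ ($A = \left(-6\right) 8 = -48$)
$J = 8$ ($J = 10 - 2 = 8$)
$Q{\left(N,u \right)} = - \frac{13}{2}$ ($Q{\left(N,u \right)} = \left(- \frac{1}{4}\right) 26 = - \frac{13}{2}$)
$g{\left(C,o \right)} = -1$
$g{\left(1,A \right)} Q{\left(26,J \right)} = \left(-1\right) \left(- \frac{13}{2}\right) = \frac{13}{2}$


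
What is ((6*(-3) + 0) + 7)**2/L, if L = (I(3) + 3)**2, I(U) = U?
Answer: 121/36 ≈ 3.3611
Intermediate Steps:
L = 36 (L = (3 + 3)**2 = 6**2 = 36)
((6*(-3) + 0) + 7)**2/L = ((6*(-3) + 0) + 7)**2/36 = ((-18 + 0) + 7)**2*(1/36) = (-18 + 7)**2*(1/36) = (-11)**2*(1/36) = 121*(1/36) = 121/36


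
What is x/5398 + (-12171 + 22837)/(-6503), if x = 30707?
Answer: 142112553/35103194 ≈ 4.0484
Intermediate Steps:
x/5398 + (-12171 + 22837)/(-6503) = 30707/5398 + (-12171 + 22837)/(-6503) = 30707*(1/5398) + 10666*(-1/6503) = 30707/5398 - 10666/6503 = 142112553/35103194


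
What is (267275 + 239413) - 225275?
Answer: 281413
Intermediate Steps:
(267275 + 239413) - 225275 = 506688 - 225275 = 281413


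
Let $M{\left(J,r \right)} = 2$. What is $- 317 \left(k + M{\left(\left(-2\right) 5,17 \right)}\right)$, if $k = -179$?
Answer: $56109$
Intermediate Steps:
$- 317 \left(k + M{\left(\left(-2\right) 5,17 \right)}\right) = - 317 \left(-179 + 2\right) = \left(-317\right) \left(-177\right) = 56109$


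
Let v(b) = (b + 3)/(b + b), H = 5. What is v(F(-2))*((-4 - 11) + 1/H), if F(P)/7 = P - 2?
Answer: -185/28 ≈ -6.6071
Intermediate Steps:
F(P) = -14 + 7*P (F(P) = 7*(P - 2) = 7*(-2 + P) = -14 + 7*P)
v(b) = (3 + b)/(2*b) (v(b) = (3 + b)/((2*b)) = (3 + b)*(1/(2*b)) = (3 + b)/(2*b))
v(F(-2))*((-4 - 11) + 1/H) = ((3 + (-14 + 7*(-2)))/(2*(-14 + 7*(-2))))*((-4 - 11) + 1/5) = ((3 + (-14 - 14))/(2*(-14 - 14)))*(-15 + 1/5) = ((1/2)*(3 - 28)/(-28))*(-74/5) = ((1/2)*(-1/28)*(-25))*(-74/5) = (25/56)*(-74/5) = -185/28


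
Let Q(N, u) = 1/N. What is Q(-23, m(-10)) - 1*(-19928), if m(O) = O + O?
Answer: 458343/23 ≈ 19928.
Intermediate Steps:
m(O) = 2*O
Q(-23, m(-10)) - 1*(-19928) = 1/(-23) - 1*(-19928) = -1/23 + 19928 = 458343/23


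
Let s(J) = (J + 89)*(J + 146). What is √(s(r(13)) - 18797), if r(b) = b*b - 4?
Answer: √60197 ≈ 245.35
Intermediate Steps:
r(b) = -4 + b² (r(b) = b² - 4 = -4 + b²)
s(J) = (89 + J)*(146 + J)
√(s(r(13)) - 18797) = √((12994 + (-4 + 13²)² + 235*(-4 + 13²)) - 18797) = √((12994 + (-4 + 169)² + 235*(-4 + 169)) - 18797) = √((12994 + 165² + 235*165) - 18797) = √((12994 + 27225 + 38775) - 18797) = √(78994 - 18797) = √60197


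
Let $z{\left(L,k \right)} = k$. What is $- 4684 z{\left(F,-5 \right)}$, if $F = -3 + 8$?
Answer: $23420$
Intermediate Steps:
$F = 5$
$- 4684 z{\left(F,-5 \right)} = \left(-4684\right) \left(-5\right) = 23420$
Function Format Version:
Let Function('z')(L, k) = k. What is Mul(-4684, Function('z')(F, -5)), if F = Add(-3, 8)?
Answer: 23420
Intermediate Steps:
F = 5
Mul(-4684, Function('z')(F, -5)) = Mul(-4684, -5) = 23420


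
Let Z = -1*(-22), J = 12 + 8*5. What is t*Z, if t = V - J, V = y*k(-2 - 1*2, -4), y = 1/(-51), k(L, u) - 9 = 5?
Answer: -58652/51 ≈ -1150.0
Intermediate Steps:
J = 52 (J = 12 + 40 = 52)
k(L, u) = 14 (k(L, u) = 9 + 5 = 14)
y = -1/51 ≈ -0.019608
V = -14/51 (V = -1/51*14 = -14/51 ≈ -0.27451)
Z = 22
t = -2666/51 (t = -14/51 - 1*52 = -14/51 - 52 = -2666/51 ≈ -52.275)
t*Z = -2666/51*22 = -58652/51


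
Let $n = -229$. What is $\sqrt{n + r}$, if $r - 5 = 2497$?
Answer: $\sqrt{2273} \approx 47.676$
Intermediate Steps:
$r = 2502$ ($r = 5 + 2497 = 2502$)
$\sqrt{n + r} = \sqrt{-229 + 2502} = \sqrt{2273}$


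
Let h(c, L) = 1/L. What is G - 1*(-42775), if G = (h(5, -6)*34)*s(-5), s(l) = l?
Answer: 128410/3 ≈ 42803.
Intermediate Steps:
G = 85/3 (G = (34/(-6))*(-5) = -1/6*34*(-5) = -17/3*(-5) = 85/3 ≈ 28.333)
G - 1*(-42775) = 85/3 - 1*(-42775) = 85/3 + 42775 = 128410/3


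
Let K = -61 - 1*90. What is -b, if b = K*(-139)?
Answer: -20989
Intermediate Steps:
K = -151 (K = -61 - 90 = -151)
b = 20989 (b = -151*(-139) = 20989)
-b = -1*20989 = -20989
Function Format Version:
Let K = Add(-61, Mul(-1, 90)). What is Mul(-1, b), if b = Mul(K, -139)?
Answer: -20989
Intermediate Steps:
K = -151 (K = Add(-61, -90) = -151)
b = 20989 (b = Mul(-151, -139) = 20989)
Mul(-1, b) = Mul(-1, 20989) = -20989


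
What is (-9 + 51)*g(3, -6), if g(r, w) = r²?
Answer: 378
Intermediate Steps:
(-9 + 51)*g(3, -6) = (-9 + 51)*3² = 42*9 = 378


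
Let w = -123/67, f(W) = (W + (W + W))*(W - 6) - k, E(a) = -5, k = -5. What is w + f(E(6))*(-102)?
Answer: -1161903/67 ≈ -17342.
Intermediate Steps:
f(W) = 5 + 3*W*(-6 + W) (f(W) = (W + (W + W))*(W - 6) - 1*(-5) = (W + 2*W)*(-6 + W) + 5 = (3*W)*(-6 + W) + 5 = 3*W*(-6 + W) + 5 = 5 + 3*W*(-6 + W))
w = -123/67 (w = -123*1/67 = -123/67 ≈ -1.8358)
w + f(E(6))*(-102) = -123/67 + (5 - 18*(-5) + 3*(-5)²)*(-102) = -123/67 + (5 + 90 + 3*25)*(-102) = -123/67 + (5 + 90 + 75)*(-102) = -123/67 + 170*(-102) = -123/67 - 17340 = -1161903/67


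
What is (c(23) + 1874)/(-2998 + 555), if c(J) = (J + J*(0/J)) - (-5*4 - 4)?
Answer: -1921/2443 ≈ -0.78633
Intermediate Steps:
c(J) = 24 + J (c(J) = (J + J*0) - (-20 - 4) = (J + 0) - 1*(-24) = J + 24 = 24 + J)
(c(23) + 1874)/(-2998 + 555) = ((24 + 23) + 1874)/(-2998 + 555) = (47 + 1874)/(-2443) = 1921*(-1/2443) = -1921/2443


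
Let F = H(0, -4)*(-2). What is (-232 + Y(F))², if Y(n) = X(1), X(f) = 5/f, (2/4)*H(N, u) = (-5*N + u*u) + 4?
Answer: 51529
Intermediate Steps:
H(N, u) = 8 - 10*N + 2*u² (H(N, u) = 2*((-5*N + u*u) + 4) = 2*((-5*N + u²) + 4) = 2*((u² - 5*N) + 4) = 2*(4 + u² - 5*N) = 8 - 10*N + 2*u²)
F = -80 (F = (8 - 10*0 + 2*(-4)²)*(-2) = (8 + 0 + 2*16)*(-2) = (8 + 0 + 32)*(-2) = 40*(-2) = -80)
Y(n) = 5 (Y(n) = 5/1 = 5*1 = 5)
(-232 + Y(F))² = (-232 + 5)² = (-227)² = 51529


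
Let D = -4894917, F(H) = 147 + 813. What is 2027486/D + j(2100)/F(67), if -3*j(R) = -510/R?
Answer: -136219321337/328938422400 ≈ -0.41412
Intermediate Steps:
F(H) = 960
j(R) = 170/R (j(R) = -(-170)/R = 170/R)
2027486/D + j(2100)/F(67) = 2027486/(-4894917) + (170/2100)/960 = 2027486*(-1/4894917) + (170*(1/2100))*(1/960) = -2027486/4894917 + (17/210)*(1/960) = -2027486/4894917 + 17/201600 = -136219321337/328938422400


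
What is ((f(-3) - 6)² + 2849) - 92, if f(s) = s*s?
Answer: 2766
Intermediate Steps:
f(s) = s²
((f(-3) - 6)² + 2849) - 92 = (((-3)² - 6)² + 2849) - 92 = ((9 - 6)² + 2849) - 92 = (3² + 2849) - 92 = (9 + 2849) - 92 = 2858 - 92 = 2766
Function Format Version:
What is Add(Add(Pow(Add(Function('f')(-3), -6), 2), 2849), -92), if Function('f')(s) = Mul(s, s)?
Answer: 2766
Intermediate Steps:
Function('f')(s) = Pow(s, 2)
Add(Add(Pow(Add(Function('f')(-3), -6), 2), 2849), -92) = Add(Add(Pow(Add(Pow(-3, 2), -6), 2), 2849), -92) = Add(Add(Pow(Add(9, -6), 2), 2849), -92) = Add(Add(Pow(3, 2), 2849), -92) = Add(Add(9, 2849), -92) = Add(2858, -92) = 2766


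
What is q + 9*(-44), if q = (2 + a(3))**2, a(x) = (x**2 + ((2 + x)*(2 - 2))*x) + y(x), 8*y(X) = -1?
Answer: -17775/64 ≈ -277.73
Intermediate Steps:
y(X) = -1/8 (y(X) = (1/8)*(-1) = -1/8)
a(x) = -1/8 + x**2 (a(x) = (x**2 + ((2 + x)*(2 - 2))*x) - 1/8 = (x**2 + ((2 + x)*0)*x) - 1/8 = (x**2 + 0*x) - 1/8 = (x**2 + 0) - 1/8 = x**2 - 1/8 = -1/8 + x**2)
q = 7569/64 (q = (2 + (-1/8 + 3**2))**2 = (2 + (-1/8 + 9))**2 = (2 + 71/8)**2 = (87/8)**2 = 7569/64 ≈ 118.27)
q + 9*(-44) = 7569/64 + 9*(-44) = 7569/64 - 396 = -17775/64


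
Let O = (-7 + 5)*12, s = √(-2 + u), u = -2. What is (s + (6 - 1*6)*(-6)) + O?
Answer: -24 + 2*I ≈ -24.0 + 2.0*I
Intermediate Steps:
s = 2*I (s = √(-2 - 2) = √(-4) = 2*I ≈ 2.0*I)
O = -24 (O = -2*12 = -24)
(s + (6 - 1*6)*(-6)) + O = (2*I + (6 - 1*6)*(-6)) - 24 = (2*I + (6 - 6)*(-6)) - 24 = (2*I + 0*(-6)) - 24 = (2*I + 0) - 24 = 2*I - 24 = -24 + 2*I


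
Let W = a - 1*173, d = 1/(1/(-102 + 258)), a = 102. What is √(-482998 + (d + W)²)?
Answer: I*√475773 ≈ 689.76*I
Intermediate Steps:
d = 156 (d = 1/(1/156) = 156)
W = -71 (W = 102 - 1*173 = 102 - 173 = -71)
√(-482998 + (d + W)²) = √(-482998 + (156 - 71)²) = √(-482998 + 85²) = √(-482998 + 7225) = √(-475773) = I*√475773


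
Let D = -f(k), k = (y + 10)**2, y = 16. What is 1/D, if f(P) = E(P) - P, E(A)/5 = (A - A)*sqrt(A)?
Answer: 1/676 ≈ 0.0014793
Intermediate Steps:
E(A) = 0 (E(A) = 5*((A - A)*sqrt(A)) = 5*(0*sqrt(A)) = 5*0 = 0)
k = 676 (k = (16 + 10)**2 = 26**2 = 676)
f(P) = -P (f(P) = 0 - P = -P)
D = 676 (D = -(-1)*676 = -1*(-676) = 676)
1/D = 1/676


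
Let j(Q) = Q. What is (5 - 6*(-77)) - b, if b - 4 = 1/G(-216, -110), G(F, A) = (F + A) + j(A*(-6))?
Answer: 154641/334 ≈ 463.00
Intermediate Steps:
G(F, A) = F - 5*A (G(F, A) = (F + A) + A*(-6) = (A + F) - 6*A = F - 5*A)
b = 1337/334 (b = 4 + 1/(-216 - 5*(-110)) = 4 + 1/(-216 + 550) = 4 + 1/334 = 1337/334 ≈ 4.0030)
(5 - 6*(-77)) - b = (5 - 6*(-77)) - 1*1337/334 = (5 + 462) - 1337/334 = 467 - 1337/334 = 154641/334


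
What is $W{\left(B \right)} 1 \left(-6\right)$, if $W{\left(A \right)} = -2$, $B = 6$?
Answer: $12$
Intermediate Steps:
$W{\left(B \right)} 1 \left(-6\right) = - 2 \cdot 1 \left(-6\right) = \left(-2\right) \left(-6\right) = 12$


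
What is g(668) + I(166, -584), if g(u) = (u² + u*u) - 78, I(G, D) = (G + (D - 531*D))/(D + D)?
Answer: 520989237/584 ≈ 8.9211e+5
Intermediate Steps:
I(G, D) = (G - 530*D)/(2*D) (I(G, D) = (G - 530*D)/((2*D)) = (G - 530*D)*(1/(2*D)) = (G - 530*D)/(2*D))
g(u) = -78 + 2*u² (g(u) = (u² + u²) - 78 = 2*u² - 78 = -78 + 2*u²)
g(668) + I(166, -584) = (-78 + 2*668²) + (-265 + (½)*166/(-584)) = (-78 + 2*446224) + (-265 + (½)*166*(-1/584)) = (-78 + 892448) + (-265 - 83/584) = 892370 - 154843/584 = 520989237/584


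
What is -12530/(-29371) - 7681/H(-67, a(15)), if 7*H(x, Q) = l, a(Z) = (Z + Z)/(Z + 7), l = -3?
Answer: 1579228147/88113 ≈ 17923.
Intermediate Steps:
a(Z) = 2*Z/(7 + Z) (a(Z) = (2*Z)/(7 + Z) = 2*Z/(7 + Z))
H(x, Q) = -3/7 (H(x, Q) = (1/7)*(-3) = -3/7)
-12530/(-29371) - 7681/H(-67, a(15)) = -12530/(-29371) - 7681/(-3/7) = -12530*(-1/29371) - 7681*(-7/3) = 12530/29371 + 53767/3 = 1579228147/88113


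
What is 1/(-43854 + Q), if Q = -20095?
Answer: -1/63949 ≈ -1.5637e-5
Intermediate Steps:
1/(-43854 + Q) = 1/(-43854 - 20095) = 1/(-63949) = -1/63949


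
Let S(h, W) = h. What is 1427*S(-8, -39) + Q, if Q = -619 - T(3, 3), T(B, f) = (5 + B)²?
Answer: -12099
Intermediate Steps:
Q = -683 (Q = -619 - (5 + 3)² = -619 - 1*8² = -619 - 1*64 = -619 - 64 = -683)
1427*S(-8, -39) + Q = 1427*(-8) - 683 = -11416 - 683 = -12099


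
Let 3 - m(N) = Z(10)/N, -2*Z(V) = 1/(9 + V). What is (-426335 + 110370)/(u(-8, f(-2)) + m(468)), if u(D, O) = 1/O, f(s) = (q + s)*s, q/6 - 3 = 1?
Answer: -61810337160/582437 ≈ -1.0612e+5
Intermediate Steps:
q = 24 (q = 18 + 6*1 = 18 + 6 = 24)
f(s) = s*(24 + s) (f(s) = (24 + s)*s = s*(24 + s))
Z(V) = -1/(2*(9 + V))
m(N) = 3 + 1/(38*N) (m(N) = 3 - (-1/(18 + 2*10))/N = 3 - (-1/(18 + 20))/N = 3 - (-1/38)/N = 3 - (-1*1/38)/N = 3 - (-1)/(38*N) = 3 + 1/(38*N))
(-426335 + 110370)/(u(-8, f(-2)) + m(468)) = (-426335 + 110370)/(1/(-2*(24 - 2)) + (3 + (1/38)/468)) = -315965/(1/(-2*22) + (3 + (1/38)*(1/468))) = -315965/(1/(-44) + (3 + 1/17784)) = -315965/(-1/44 + 53353/17784) = -315965/582437/195624 = -315965*195624/582437 = -61810337160/582437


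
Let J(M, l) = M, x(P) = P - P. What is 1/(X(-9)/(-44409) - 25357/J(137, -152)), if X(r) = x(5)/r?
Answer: -137/25357 ≈ -0.0054028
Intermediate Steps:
x(P) = 0
X(r) = 0 (X(r) = 0/r = 0)
1/(X(-9)/(-44409) - 25357/J(137, -152)) = 1/(0/(-44409) - 25357/137) = 1/(0*(-1/44409) - 25357*1/137) = 1/(0 - 25357/137) = 1/(-25357/137) = -137/25357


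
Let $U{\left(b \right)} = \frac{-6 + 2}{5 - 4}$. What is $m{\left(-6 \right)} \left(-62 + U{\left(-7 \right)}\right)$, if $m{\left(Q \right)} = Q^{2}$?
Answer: $-2376$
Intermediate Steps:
$U{\left(b \right)} = -4$ ($U{\left(b \right)} = - \frac{4}{1} = \left(-4\right) 1 = -4$)
$m{\left(-6 \right)} \left(-62 + U{\left(-7 \right)}\right) = \left(-6\right)^{2} \left(-62 - 4\right) = 36 \left(-66\right) = -2376$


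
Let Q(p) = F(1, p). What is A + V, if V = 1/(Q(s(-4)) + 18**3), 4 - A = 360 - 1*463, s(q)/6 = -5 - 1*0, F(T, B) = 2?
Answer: 624239/5834 ≈ 107.00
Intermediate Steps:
s(q) = -30 (s(q) = 6*(-5 - 1*0) = 6*(-5 + 0) = 6*(-5) = -30)
Q(p) = 2
A = 107 (A = 4 - (360 - 1*463) = 4 - (360 - 463) = 4 - 1*(-103) = 4 + 103 = 107)
V = 1/5834 (V = 1/(2 + 18**3) = 1/(2 + 5832) = 1/5834 ≈ 0.00017141)
A + V = 107 + 1/5834 = 624239/5834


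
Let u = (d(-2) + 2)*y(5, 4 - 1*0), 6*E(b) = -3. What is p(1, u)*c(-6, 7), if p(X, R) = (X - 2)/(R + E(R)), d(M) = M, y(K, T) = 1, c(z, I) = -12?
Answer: -24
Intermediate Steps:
E(b) = -½ (E(b) = (⅙)*(-3) = -½)
u = 0 (u = (-2 + 2)*1 = 0*1 = 0)
p(X, R) = (-2 + X)/(-½ + R) (p(X, R) = (X - 2)/(R - ½) = (-2 + X)/(-½ + R))
p(1, u)*c(-6, 7) = (2*(-2 + 1)/(-1 + 2*0))*(-12) = (2*(-1)/(-1 + 0))*(-12) = (2*(-1)/(-1))*(-12) = (2*(-1)*(-1))*(-12) = 2*(-12) = -24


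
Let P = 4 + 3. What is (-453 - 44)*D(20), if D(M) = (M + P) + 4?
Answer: -15407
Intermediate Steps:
P = 7
D(M) = 11 + M (D(M) = (M + 7) + 4 = (7 + M) + 4 = 11 + M)
(-453 - 44)*D(20) = (-453 - 44)*(11 + 20) = -497*31 = -15407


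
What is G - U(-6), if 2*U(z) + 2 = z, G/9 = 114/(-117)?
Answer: -62/13 ≈ -4.7692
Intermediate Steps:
G = -114/13 (G = 9*(114/(-117)) = 9*(114*(-1/117)) = 9*(-38/39) = -114/13 ≈ -8.7692)
U(z) = -1 + z/2
G - U(-6) = -114/13 - (-1 + (1/2)*(-6)) = -114/13 - (-1 - 3) = -114/13 - 1*(-4) = -114/13 + 4 = -62/13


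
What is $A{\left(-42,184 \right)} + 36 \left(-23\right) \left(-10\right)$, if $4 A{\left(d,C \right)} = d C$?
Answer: $6348$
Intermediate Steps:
$A{\left(d,C \right)} = \frac{C d}{4}$ ($A{\left(d,C \right)} = \frac{d C}{4} = \frac{C d}{4}$)
$A{\left(-42,184 \right)} + 36 \left(-23\right) \left(-10\right) = \frac{1}{4} \cdot 184 \left(-42\right) + 36 \left(-23\right) \left(-10\right) = -1932 - -8280 = -1932 + 8280 = 6348$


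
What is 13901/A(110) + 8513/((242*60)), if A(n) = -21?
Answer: -22407083/33880 ≈ -661.37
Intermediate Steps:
13901/A(110) + 8513/((242*60)) = 13901/(-21) + 8513/((242*60)) = 13901*(-1/21) + 8513/14520 = -13901/21 + 8513*(1/14520) = -13901/21 + 8513/14520 = -22407083/33880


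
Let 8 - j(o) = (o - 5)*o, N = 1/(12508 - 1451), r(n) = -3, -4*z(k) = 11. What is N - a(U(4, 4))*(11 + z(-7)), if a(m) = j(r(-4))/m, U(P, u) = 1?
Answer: 1459525/11057 ≈ 132.00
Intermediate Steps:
z(k) = -11/4 (z(k) = -¼*11 = -11/4)
N = 1/11057 ≈ 9.0441e-5
j(o) = 8 - o*(-5 + o) (j(o) = 8 - (o - 5)*o = 8 - (-5 + o)*o = 8 - o*(-5 + o))
a(m) = -16/m (a(m) = (8 - 1*(-3)² + 5*(-3))/m = (8 - 1*9 - 15)/m = (8 - 9 - 15)/m = -16/m)
N - a(U(4, 4))*(11 + z(-7)) = 1/11057 - (-16/1)*(11 - 11/4) = 1/11057 - (-16*1)*33/4 = 1/11057 - (-16)*33/4 = 1/11057 - 1*(-132) = 1/11057 + 132 = 1459525/11057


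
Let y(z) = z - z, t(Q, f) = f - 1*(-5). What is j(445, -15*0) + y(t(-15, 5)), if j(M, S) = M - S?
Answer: 445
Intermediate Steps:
t(Q, f) = 5 + f (t(Q, f) = f + 5 = 5 + f)
y(z) = 0
j(445, -15*0) + y(t(-15, 5)) = (445 - (-15)*0) + 0 = (445 - 1*0) + 0 = (445 + 0) + 0 = 445 + 0 = 445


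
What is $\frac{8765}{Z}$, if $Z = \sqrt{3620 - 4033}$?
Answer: $- \frac{8765 i \sqrt{413}}{413} \approx - 431.3 i$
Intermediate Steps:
$Z = i \sqrt{413}$ ($Z = \sqrt{-413} = i \sqrt{413} \approx 20.322 i$)
$\frac{8765}{Z} = \frac{8765}{i \sqrt{413}} = 8765 \left(- \frac{i \sqrt{413}}{413}\right) = - \frac{8765 i \sqrt{413}}{413}$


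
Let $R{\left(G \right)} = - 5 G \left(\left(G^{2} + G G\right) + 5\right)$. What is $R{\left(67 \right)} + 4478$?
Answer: $-3004827$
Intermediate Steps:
$R{\left(G \right)} = - 5 G \left(5 + 2 G^{2}\right)$ ($R{\left(G \right)} = - 5 G \left(\left(G^{2} + G^{2}\right) + 5\right) = - 5 G \left(2 G^{2} + 5\right) = - 5 G \left(5 + 2 G^{2}\right)$)
$R{\left(67 \right)} + 4478 = \left(\left(-25\right) 67 - 10 \cdot 67^{3}\right) + 4478 = \left(-1675 - 3007630\right) + 4478 = -3009305 + 4478 = -3004827$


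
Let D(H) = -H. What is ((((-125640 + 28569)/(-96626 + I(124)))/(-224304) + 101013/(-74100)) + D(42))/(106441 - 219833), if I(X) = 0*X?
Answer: 1934497083893107/5058586056209420800 ≈ 0.00038242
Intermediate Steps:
I(X) = 0
((((-125640 + 28569)/(-96626 + I(124)))/(-224304) + 101013/(-74100)) + D(42))/(106441 - 219833) = ((((-125640 + 28569)/(-96626 + 0))/(-224304) + 101013/(-74100)) - 1*42)/(106441 - 219833) = ((-97071/(-96626)*(-1/224304) + 101013*(-1/74100)) - 42)/(-113392) = ((-97071*(-1/96626)*(-1/224304) - 33671/24700) - 42)*(-1/113392) = (((97071/96626)*(-1/224304) - 33671/24700) - 42)*(-1/113392) = ((-32357/7224532768 - 33671/24700) - 42)*(-1/113392) = (-60814510512307/44611489842400 - 42)*(-1/113392) = -1934497083893107/44611489842400*(-1/113392) = 1934497083893107/5058586056209420800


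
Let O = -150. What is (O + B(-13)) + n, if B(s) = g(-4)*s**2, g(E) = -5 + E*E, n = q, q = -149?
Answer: 1560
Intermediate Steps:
n = -149
g(E) = -5 + E**2
B(s) = 11*s**2 (B(s) = (-5 + (-4)**2)*s**2 = (-5 + 16)*s**2 = 11*s**2)
(O + B(-13)) + n = (-150 + 11*(-13)**2) - 149 = (-150 + 11*169) - 149 = (-150 + 1859) - 149 = 1709 - 149 = 1560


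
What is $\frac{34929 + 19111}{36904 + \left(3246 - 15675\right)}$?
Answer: $\frac{10808}{4895} \approx 2.208$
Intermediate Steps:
$\frac{34929 + 19111}{36904 + \left(3246 - 15675\right)} = \frac{54040}{36904 - 12429} = \frac{54040}{24475} = 54040 \cdot \frac{1}{24475} = \frac{10808}{4895}$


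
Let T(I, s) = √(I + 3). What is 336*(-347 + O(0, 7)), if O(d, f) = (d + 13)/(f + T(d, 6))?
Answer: -2666328/23 - 2184*√3/23 ≈ -1.1609e+5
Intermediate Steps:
T(I, s) = √(3 + I)
O(d, f) = (13 + d)/(f + √(3 + d)) (O(d, f) = (d + 13)/(f + √(3 + d)) = (13 + d)/(f + √(3 + d)))
336*(-347 + O(0, 7)) = 336*(-347 + (13 + 0)/(7 + √(3 + 0))) = 336*(-347 + 13/(7 + √3)) = -116592 + 4368/(7 + √3)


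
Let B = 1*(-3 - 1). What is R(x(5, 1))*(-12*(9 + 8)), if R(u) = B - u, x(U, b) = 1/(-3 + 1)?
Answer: 714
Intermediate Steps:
x(U, b) = -½ (x(U, b) = 1/(-2) = -½)
B = -4 (B = 1*(-4) = -4)
R(u) = -4 - u
R(x(5, 1))*(-12*(9 + 8)) = (-4 - 1*(-½))*(-12*(9 + 8)) = (-4 + ½)*(-12*17) = -7/2*(-204) = 714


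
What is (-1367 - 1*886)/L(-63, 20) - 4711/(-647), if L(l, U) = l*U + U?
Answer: 7299331/802280 ≈ 9.0982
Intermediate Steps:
L(l, U) = U + U*l (L(l, U) = U*l + U = U + U*l)
(-1367 - 1*886)/L(-63, 20) - 4711/(-647) = (-1367 - 1*886)/((20*(1 - 63))) - 4711/(-647) = (-1367 - 886)/((20*(-62))) - 4711*(-1/647) = -2253/(-1240) + 4711/647 = -2253*(-1/1240) + 4711/647 = 2253/1240 + 4711/647 = 7299331/802280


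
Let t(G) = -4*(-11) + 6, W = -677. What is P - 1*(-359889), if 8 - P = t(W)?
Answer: 359847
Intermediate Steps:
t(G) = 50 (t(G) = 44 + 6 = 50)
P = -42 (P = 8 - 1*50 = 8 - 50 = -42)
P - 1*(-359889) = -42 - 1*(-359889) = -42 + 359889 = 359847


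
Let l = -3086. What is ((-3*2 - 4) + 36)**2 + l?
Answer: -2410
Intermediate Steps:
((-3*2 - 4) + 36)**2 + l = ((-3*2 - 4) + 36)**2 - 3086 = ((-6 - 4) + 36)**2 - 3086 = (-10 + 36)**2 - 3086 = 26**2 - 3086 = 676 - 3086 = -2410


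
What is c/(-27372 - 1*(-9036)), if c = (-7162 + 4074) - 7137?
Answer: 10225/18336 ≈ 0.55765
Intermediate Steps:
c = -10225 (c = -3088 - 7137 = -10225)
c/(-27372 - 1*(-9036)) = -10225/(-27372 - 1*(-9036)) = -10225/(-27372 + 9036) = -10225/(-18336) = -10225*(-1/18336) = 10225/18336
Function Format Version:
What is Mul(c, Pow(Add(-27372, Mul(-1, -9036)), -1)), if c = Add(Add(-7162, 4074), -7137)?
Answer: Rational(10225, 18336) ≈ 0.55765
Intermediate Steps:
c = -10225 (c = Add(-3088, -7137) = -10225)
Mul(c, Pow(Add(-27372, Mul(-1, -9036)), -1)) = Mul(-10225, Pow(Add(-27372, Mul(-1, -9036)), -1)) = Mul(-10225, Pow(Add(-27372, 9036), -1)) = Mul(-10225, Pow(-18336, -1)) = Mul(-10225, Rational(-1, 18336)) = Rational(10225, 18336)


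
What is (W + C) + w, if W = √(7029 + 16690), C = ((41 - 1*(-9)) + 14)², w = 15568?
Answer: 19664 + √23719 ≈ 19818.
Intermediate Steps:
C = 4096 (C = ((41 + 9) + 14)² = (50 + 14)² = 64² = 4096)
W = √23719 ≈ 154.01
(W + C) + w = (√23719 + 4096) + 15568 = (4096 + √23719) + 15568 = 19664 + √23719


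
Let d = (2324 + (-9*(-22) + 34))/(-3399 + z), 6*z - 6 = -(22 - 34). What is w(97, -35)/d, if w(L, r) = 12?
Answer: -1132/71 ≈ -15.944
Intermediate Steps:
z = 3 (z = 1 + (-(22 - 34))/6 = 1 + (-1*(-12))/6 = 1 + (1/6)*12 = 1 + 2 = 3)
d = -213/283 (d = (2324 + (-9*(-22) + 34))/(-3399 + 3) = (2324 + (198 + 34))/(-3396) = (2324 + 232)*(-1/3396) = 2556*(-1/3396) = -213/283 ≈ -0.75265)
w(97, -35)/d = 12/(-213/283) = 12*(-283/213) = -1132/71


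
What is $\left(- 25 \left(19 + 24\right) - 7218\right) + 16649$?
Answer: $8356$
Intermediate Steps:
$\left(- 25 \left(19 + 24\right) - 7218\right) + 16649 = \left(\left(-25\right) 43 - 7218\right) + 16649 = \left(-1075 - 7218\right) + 16649 = -8293 + 16649 = 8356$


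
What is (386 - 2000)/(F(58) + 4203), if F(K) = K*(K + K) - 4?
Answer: -1614/10927 ≈ -0.14771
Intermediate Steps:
F(K) = -4 + 2*K² (F(K) = K*(2*K) - 4 = 2*K² - 4 = -4 + 2*K²)
(386 - 2000)/(F(58) + 4203) = (386 - 2000)/((-4 + 2*58²) + 4203) = -1614/((-4 + 2*3364) + 4203) = -1614/((-4 + 6728) + 4203) = -1614/(6724 + 4203) = -1614/10927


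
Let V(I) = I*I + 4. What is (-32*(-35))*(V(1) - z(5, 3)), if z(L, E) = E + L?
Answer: -3360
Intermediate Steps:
V(I) = 4 + I**2 (V(I) = I**2 + 4 = 4 + I**2)
(-32*(-35))*(V(1) - z(5, 3)) = (-32*(-35))*((4 + 1**2) - (3 + 5)) = 1120*((4 + 1) - 1*8) = 1120*(5 - 8) = 1120*(-3) = -3360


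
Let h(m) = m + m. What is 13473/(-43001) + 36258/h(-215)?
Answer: -782461824/9245215 ≈ -84.634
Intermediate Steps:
h(m) = 2*m
13473/(-43001) + 36258/h(-215) = 13473/(-43001) + 36258/((2*(-215))) = 13473*(-1/43001) + 36258/(-430) = -13473/43001 + 36258*(-1/430) = -13473/43001 - 18129/215 = -782461824/9245215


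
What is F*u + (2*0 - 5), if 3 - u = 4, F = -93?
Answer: 88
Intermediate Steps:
u = -1 (u = 3 - 1*4 = 3 - 4 = -1)
F*u + (2*0 - 5) = -93*(-1) + (2*0 - 5) = 93 + (0 - 5) = 93 - 5 = 88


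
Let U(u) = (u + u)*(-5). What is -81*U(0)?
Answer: 0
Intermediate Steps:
U(u) = -10*u (U(u) = (2*u)*(-5) = -10*u)
-81*U(0) = -(-810)*0 = -81*0 = 0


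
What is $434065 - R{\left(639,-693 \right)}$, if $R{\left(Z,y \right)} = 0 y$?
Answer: $434065$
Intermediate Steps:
$R{\left(Z,y \right)} = 0$
$434065 - R{\left(639,-693 \right)} = 434065 - 0 = 434065 + 0 = 434065$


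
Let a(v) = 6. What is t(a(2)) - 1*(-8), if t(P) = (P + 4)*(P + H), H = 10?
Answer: 168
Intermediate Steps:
t(P) = (4 + P)*(10 + P) (t(P) = (P + 4)*(P + 10) = (4 + P)*(10 + P))
t(a(2)) - 1*(-8) = (40 + 6**2 + 14*6) - 1*(-8) = (40 + 36 + 84) + 8 = 160 + 8 = 168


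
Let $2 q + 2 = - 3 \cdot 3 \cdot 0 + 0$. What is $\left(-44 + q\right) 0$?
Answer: $0$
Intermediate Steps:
$q = -1$ ($q = -1 + \frac{- 3 \cdot 3 \cdot 0 + 0}{2} = -1 + \frac{\left(-3\right) 0 + 0}{2} = -1 + \frac{0 + 0}{2} = -1 + \frac{1}{2} \cdot 0 = -1 + 0 = -1$)
$\left(-44 + q\right) 0 = \left(-44 - 1\right) 0 = \left(-45\right) 0 = 0$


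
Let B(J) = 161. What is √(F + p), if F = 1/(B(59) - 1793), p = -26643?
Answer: I*√4435100454/408 ≈ 163.23*I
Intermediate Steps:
F = -1/1632 (F = 1/(161 - 1793) = 1/(-1632) = -1/1632 ≈ -0.00061275)
√(F + p) = √(-1/1632 - 26643) = √(-43481377/1632) = I*√4435100454/408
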